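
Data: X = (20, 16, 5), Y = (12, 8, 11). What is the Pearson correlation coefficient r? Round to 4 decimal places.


r = sum((xi-xbar)(yi-ybar)) / sqrt(sum((xi-xbar)^2) * sum((yi-ybar)^2))
n = 3, xbar = 41/3 ≈ 13.666667, ybar = 31/3 ≈ 10.333333
Sxy = sum((xi-xbar)(yi-ybar)) = -2/3 ≈ -0.666667
Sxx = sum((xi-xbar)^2) = 362/3 ≈ 120.666667
Syy = sum((yi-ybar)^2) = 26/3 ≈ 8.666667
sqrt(Sxx*Syy) ≈ 32.338488
r = Sxy / sqrt(Sxx*Syy) = -0.666667 / 32.338488 ≈ -0.020615

-0.0206


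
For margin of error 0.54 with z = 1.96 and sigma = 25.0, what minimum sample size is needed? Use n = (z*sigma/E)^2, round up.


z*sigma/E = 1.96 * 25.0 / 0.54 = 2450/27 ≈ 90.740741
(z*sigma/E)^2 = 6002500/729 ≈ 8233.882030
round up: n = 8234

8234


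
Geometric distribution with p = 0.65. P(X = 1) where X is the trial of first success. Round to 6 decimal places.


P = (1-p)^(k-1) * p
(1-p)^(k-1) = 0.35^0 = 1
P = 1 * 0.65 = 0.65

0.650000


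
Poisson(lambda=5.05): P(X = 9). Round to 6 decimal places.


P = e^(-lam) * lam^k / k!
e^(-5.05) ≈ 0.006409333
lam^k = 5.05^9 ≈ 2136104.048212
k! = 9! = 362880
P = 0.006409333 * 2136104.048212 / 362880 ≈ 0.037729

0.037729


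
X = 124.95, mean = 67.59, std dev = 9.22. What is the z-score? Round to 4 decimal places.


z = (X - mu) / sigma
X - mu = 124.95 - 67.59 = 57.36
z = 57.36 / 9.22 = 2868/461 ≈ 6.221258

6.2213


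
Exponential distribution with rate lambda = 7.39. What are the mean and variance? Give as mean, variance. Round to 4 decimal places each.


mean = 1/lam, var = 1/lam^2
mean = 1 / 7.39 = 100/739 ≈ 0.135318
lam^2 = 7.39^2 = 54.6121
var = 1 / 54.6121 ≈ 0.018311

0.1353, 0.0183


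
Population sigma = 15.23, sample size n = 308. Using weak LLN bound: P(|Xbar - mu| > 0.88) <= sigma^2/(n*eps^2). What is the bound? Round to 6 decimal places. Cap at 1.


bound = min(1, sigma^2/(n*eps^2))
sigma^2 = 15.23^2 = 231.9529
n*eps^2 = 308 * 0.88^2 = 308 * 0.7744 = 238.5152
sigma^2/(n*eps^2) = 231.9529 / 238.5152 ≈ 0.97248687

0.972487


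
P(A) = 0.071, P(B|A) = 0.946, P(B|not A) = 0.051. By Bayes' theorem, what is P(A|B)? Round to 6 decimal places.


P(A|B) = P(B|A)*P(A) / P(B), P(B) = P(B|A)*P(A) + P(B|not A)*P(not A)
P(B|A)*P(A) = 0.946 * 0.071 = 0.067166
P(B|not A)*P(not A) = 0.051 * 0.929 = 0.047379
P(B) = 0.067166 + 0.047379 = 0.114545
P(A|B) = 0.067166 / 0.114545 ≈ 0.58637217

0.586372


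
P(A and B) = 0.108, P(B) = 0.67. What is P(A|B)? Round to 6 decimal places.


P(A|B) = P(A and B) / P(B) = 0.108 / 0.67 = 54/335 ≈ 0.16119403

0.161194


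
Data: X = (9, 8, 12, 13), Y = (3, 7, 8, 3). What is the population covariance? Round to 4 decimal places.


Cov = (1/n)*sum((xi-xbar)(yi-ybar))
n = 4, xbar = 42/4 = 10.5, ybar = 21/4 = 5.25
sum((xi-xbar)(yi-ybar)) = -2.5
Cov = -2.5 / 4 = -0.625

-0.6250


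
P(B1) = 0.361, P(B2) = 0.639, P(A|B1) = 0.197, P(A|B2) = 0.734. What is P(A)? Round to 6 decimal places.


P(A) = P(A|B1)*P(B1) + P(A|B2)*P(B2)
P(A|B1)*P(B1) = 0.197 * 0.361 = 0.071117
P(A|B2)*P(B2) = 0.734 * 0.639 = 0.469026
P(A) = 0.071117 + 0.469026 = 0.540143

0.540143


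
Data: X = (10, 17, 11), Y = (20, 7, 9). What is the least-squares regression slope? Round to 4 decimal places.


b = sum((xi-xbar)(yi-ybar)) / sum((xi-xbar)^2)
n = 3, xbar = 38/3 ≈ 12.666667, ybar = 36/3 = 12
Sxy = sum((xi-xbar)(yi-ybar)) = -38
Sxx = sum((xi-xbar)^2) = 86/3 ≈ 28.666667
b = Sxy / Sxx = -57/43 ≈ -1.325581

-1.3256


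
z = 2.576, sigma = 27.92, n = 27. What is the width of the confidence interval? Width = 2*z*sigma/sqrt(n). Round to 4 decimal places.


width = 2*z*sigma/sqrt(n)
2*z*sigma = 2 * 2.576 * 27.92 = 143.84384
sqrt(27) ≈ 5.196152
width = 143.84384 / 5.196152 ≈ 27.682760

27.6828


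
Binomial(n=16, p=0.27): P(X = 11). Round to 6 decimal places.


P = C(n,k) * p^k * (1-p)^(n-k)
C(16,11) = 4368
p^k = 0.27^11 ≈ 0.0000005559061
(1-p)^(n-k) = 0.73^5 ≈ 0.2073072
P = 4368 * 0.0000005559061 * 0.2073072 ≈ 0.000503

0.000503


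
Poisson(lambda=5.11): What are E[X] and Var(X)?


E[X] = Var(X) = lambda = 5.11

5.11, 5.11


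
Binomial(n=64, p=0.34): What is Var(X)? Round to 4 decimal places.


Var = n*p*(1-p) = 64 * 0.34 * 0.66 = 14.3616

14.3616


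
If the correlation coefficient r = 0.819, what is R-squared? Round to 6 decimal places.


R^2 = r^2 = (0.819)^2 = 0.670761

0.670761


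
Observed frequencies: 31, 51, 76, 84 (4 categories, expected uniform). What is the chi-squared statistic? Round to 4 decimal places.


chi2 = sum((O-E)^2/E), E = total/4
total = 242, E = 242/4 = 60.5
(31 - 60.5)^2 / 60.5 = 870.25 / 60.5 = 3481/242 ≈ 14.384298
(51 - 60.5)^2 / 60.5 = 90.25 / 60.5 = 361/242 ≈ 1.491736
(76 - 60.5)^2 / 60.5 = 240.25 / 60.5 = 961/242 ≈ 3.971074
(84 - 60.5)^2 / 60.5 = 552.25 / 60.5 = 2209/242 ≈ 9.128099
chi2 = 3506/121 ≈ 28.975207

28.9752


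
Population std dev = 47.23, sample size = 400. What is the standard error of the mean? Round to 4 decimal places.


SE = sigma / sqrt(n)
sqrt(400) = 20
SE = 47.23 / 20 = 2.3615

2.3615


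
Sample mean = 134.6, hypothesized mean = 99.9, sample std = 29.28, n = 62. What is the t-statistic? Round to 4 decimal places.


t = (xbar - mu0) / (s/sqrt(n))
xbar - mu0 = 134.6 - 99.9 = 34.7
sqrt(62) ≈ 7.87400787
s/sqrt(n) = 29.28 / 7.87400787 ≈ 3.71856372
t = 34.7 / 3.71856372 ≈ 9.331560

9.3316


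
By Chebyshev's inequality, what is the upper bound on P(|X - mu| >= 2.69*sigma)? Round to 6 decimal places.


P <= 1/k^2
k^2 = 2.69^2 = 7.2361
1/k^2 = 1 / 7.2361 ≈ 0.13819599

0.138196


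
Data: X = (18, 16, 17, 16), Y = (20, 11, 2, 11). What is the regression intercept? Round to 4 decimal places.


a = ybar - b*xbar, where b = sum((xi-xbar)(yi-ybar)) / sum((xi-xbar)^2)
n = 4, xbar = 67/4 = 16.75, ybar = 44/4 = 11
Sxy = sum((xi-xbar)(yi-ybar)) = 9
Sxx = sum((xi-xbar)^2) = 2.75
b = Sxy / Sxx = 36/11 ≈ 3.272727
a = 11 - 3.272727 * 16.75 = -482/11 ≈ -43.818182

-43.8182


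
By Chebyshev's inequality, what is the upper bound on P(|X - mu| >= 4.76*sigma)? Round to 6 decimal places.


P <= 1/k^2
k^2 = 4.76^2 = 22.6576
1/k^2 = 1 / 22.6576 ≈ 0.04413530

0.044135


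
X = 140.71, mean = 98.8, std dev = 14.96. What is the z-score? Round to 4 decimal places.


z = (X - mu) / sigma
X - mu = 140.71 - 98.8 = 41.91
z = 41.91 / 14.96 = 381/136 ≈ 2.801471

2.8015


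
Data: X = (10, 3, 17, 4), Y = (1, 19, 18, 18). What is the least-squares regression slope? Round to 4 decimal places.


b = sum((xi-xbar)(yi-ybar)) / sum((xi-xbar)^2)
n = 4, xbar = 34/4 = 8.5, ybar = 56/4 = 14
Sxy = sum((xi-xbar)(yi-ybar)) = -31
Sxx = sum((xi-xbar)^2) = 125
b = Sxy / Sxx = -0.248

-0.2480


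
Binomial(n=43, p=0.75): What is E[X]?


E[X] = n*p = 43 * 0.75 = 32.25

32.25


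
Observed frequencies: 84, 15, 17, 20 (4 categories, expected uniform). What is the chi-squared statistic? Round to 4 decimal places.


chi2 = sum((O-E)^2/E), E = total/4
total = 136, E = 136/4 = 34
(84 - 34)^2 / 34 = 2500 / 34 = 1250/17 ≈ 73.529412
(15 - 34)^2 / 34 = 361 / 34 = 361/34 ≈ 10.617647
(17 - 34)^2 / 34 = 289 / 34 = 8.5
(20 - 34)^2 / 34 = 196 / 34 = 98/17 ≈ 5.764706
chi2 = 1673/17 ≈ 98.411765

98.4118


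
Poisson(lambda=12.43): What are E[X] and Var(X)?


E[X] = Var(X) = lambda = 12.43

12.43, 12.43


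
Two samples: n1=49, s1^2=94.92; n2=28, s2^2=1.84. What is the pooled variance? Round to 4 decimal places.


sp^2 = ((n1-1)*s1^2 + (n2-1)*s2^2)/(n1+n2-2)
(n1-1)*s1^2 = 48 * 94.92 = 4556.16
(n2-1)*s2^2 = 27 * 1.84 = 49.68
numerator = 4556.16 + 49.68 = 4605.84
n1+n2-2 = 75
sp^2 = 4605.84 / 75 = 61.4112

61.4112


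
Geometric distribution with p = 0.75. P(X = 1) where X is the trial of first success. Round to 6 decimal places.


P = (1-p)^(k-1) * p
(1-p)^(k-1) = 0.25^0 = 1
P = 1 * 0.75 = 0.75

0.750000


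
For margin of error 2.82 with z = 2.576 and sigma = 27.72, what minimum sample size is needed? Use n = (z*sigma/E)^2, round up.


z*sigma/E = 2.576 * 27.72 / 2.82 = 148764/5875 ≈ 25.321532
(z*sigma/E)^2 ≈ 641.179979
round up: n = 642

642


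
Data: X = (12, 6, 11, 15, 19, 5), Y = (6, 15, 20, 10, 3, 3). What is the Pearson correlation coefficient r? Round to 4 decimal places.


r = sum((xi-xbar)(yi-ybar)) / sqrt(sum((xi-xbar)^2) * sum((yi-ybar)^2))
n = 6, xbar = 68/6 = 34/3 ≈ 11.333333, ybar = 57/6 = 9.5
Sxy = sum((xi-xbar)(yi-ybar)) = -42
Sxx = sum((xi-xbar)^2) = 424/3 ≈ 141.333333
Syy = sum((yi-ybar)^2) = 237.5
sqrt(Sxx*Syy) ≈ 183.212081
r = Sxy / sqrt(Sxx*Syy) = -42 / 183.212081 ≈ -0.229243

-0.2292


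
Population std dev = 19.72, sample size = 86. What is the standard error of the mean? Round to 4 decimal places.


SE = sigma / sqrt(n)
sqrt(86) ≈ 9.273618
SE = 19.72 / 9.273618 ≈ 2.126462

2.1265


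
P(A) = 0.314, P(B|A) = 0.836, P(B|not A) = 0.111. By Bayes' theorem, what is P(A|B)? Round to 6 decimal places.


P(A|B) = P(B|A)*P(A) / P(B), P(B) = P(B|A)*P(A) + P(B|not A)*P(not A)
P(B|A)*P(A) = 0.836 * 0.314 = 0.262504
P(B|not A)*P(not A) = 0.111 * 0.686 = 0.076146
P(B) = 0.262504 + 0.076146 = 0.33865
P(A|B) = 0.262504 / 0.33865 ≈ 0.77514838

0.775148


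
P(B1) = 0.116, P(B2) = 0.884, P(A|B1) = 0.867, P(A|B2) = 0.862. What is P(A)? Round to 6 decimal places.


P(A) = P(A|B1)*P(B1) + P(A|B2)*P(B2)
P(A|B1)*P(B1) = 0.867 * 0.116 = 0.100572
P(A|B2)*P(B2) = 0.862 * 0.884 = 0.762008
P(A) = 0.100572 + 0.762008 = 0.86258

0.862580


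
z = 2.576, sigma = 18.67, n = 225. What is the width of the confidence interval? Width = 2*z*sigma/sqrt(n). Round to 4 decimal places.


width = 2*z*sigma/sqrt(n)
2*z*sigma = 2 * 2.576 * 18.67 = 96.18784
sqrt(225) = 15
width = 96.18784 / 15 ≈ 6.412523

6.4125


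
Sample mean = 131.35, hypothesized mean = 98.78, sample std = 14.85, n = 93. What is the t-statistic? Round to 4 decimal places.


t = (xbar - mu0) / (s/sqrt(n))
xbar - mu0 = 131.35 - 98.78 = 32.57
sqrt(93) ≈ 9.64365076
s/sqrt(n) = 14.85 / 9.64365076 ≈ 1.53987327
t = 32.57 / 1.53987327 ≈ 21.151091

21.1511


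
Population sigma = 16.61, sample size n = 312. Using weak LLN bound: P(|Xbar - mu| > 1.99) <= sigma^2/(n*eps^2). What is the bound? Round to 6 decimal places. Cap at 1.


bound = min(1, sigma^2/(n*eps^2))
sigma^2 = 16.61^2 = 275.8921
n*eps^2 = 312 * 1.99^2 = 312 * 3.9601 = 1235.5512
sigma^2/(n*eps^2) = 275.8921 / 1235.5512 ≈ 0.22329475

0.223295


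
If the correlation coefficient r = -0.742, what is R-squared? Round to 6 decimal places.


R^2 = r^2 = (-0.742)^2 = 0.550564

0.550564


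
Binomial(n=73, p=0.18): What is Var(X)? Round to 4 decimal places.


Var = n*p*(1-p) = 73 * 0.18 * 0.82 = 10.7748

10.7748


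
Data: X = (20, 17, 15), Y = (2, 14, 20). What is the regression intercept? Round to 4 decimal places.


a = ybar - b*xbar, where b = sum((xi-xbar)(yi-ybar)) / sum((xi-xbar)^2)
n = 3, xbar = 52/3 ≈ 17.333333, ybar = 36/3 = 12
Sxy = sum((xi-xbar)(yi-ybar)) = -46
Sxx = sum((xi-xbar)^2) = 38/3 ≈ 12.666667
b = Sxy / Sxx = -69/19 ≈ -3.631579
a = 12 - (-3.631579) * 17.333333 = 1424/19 ≈ 74.947368

74.9474


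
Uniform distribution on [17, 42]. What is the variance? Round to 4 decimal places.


Var = (b-a)^2 / 12
(b-a)^2 = (42 - 17)^2 = 625
Var = 625/12 ≈ 52.083333

52.0833


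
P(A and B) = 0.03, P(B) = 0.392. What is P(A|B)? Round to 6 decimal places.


P(A|B) = P(A and B) / P(B) = 0.03 / 0.392 = 15/196 ≈ 0.07653061

0.076531


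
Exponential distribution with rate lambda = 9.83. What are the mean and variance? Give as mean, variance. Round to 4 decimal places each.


mean = 1/lam, var = 1/lam^2
mean = 1 / 9.83 = 100/983 ≈ 0.101729
lam^2 = 9.83^2 = 96.6289
var = 1 / 96.6289 ≈ 0.010349

0.1017, 0.0103


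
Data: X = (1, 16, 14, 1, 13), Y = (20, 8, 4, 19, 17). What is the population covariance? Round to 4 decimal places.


Cov = (1/n)*sum((xi-xbar)(yi-ybar))
n = 5, xbar = 45/5 = 9, ybar = 68/5 = 13.6
sum((xi-xbar)(yi-ybar)) = -168
Cov = -168 / 5 = -33.6

-33.6000


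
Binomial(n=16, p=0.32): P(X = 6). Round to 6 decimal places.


P = C(n,k) * p^k * (1-p)^(n-k)
C(16,6) = 8008
p^k = 0.32^6 ≈ 0.001073742
(1-p)^(n-k) = 0.68^10 ≈ 0.02113923
P = 8008 * 0.001073742 * 0.02113923 ≈ 0.181766

0.181766


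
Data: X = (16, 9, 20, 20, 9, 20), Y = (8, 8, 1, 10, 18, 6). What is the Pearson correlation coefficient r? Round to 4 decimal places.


r = sum((xi-xbar)(yi-ybar)) / sqrt(sum((xi-xbar)^2) * sum((yi-ybar)^2))
n = 6, xbar = 94/6 = 47/3 ≈ 15.666667, ybar = 51/6 = 8.5
Sxy = sum((xi-xbar)(yi-ybar)) = -97
Sxx = sum((xi-xbar)^2) = 436/3 ≈ 145.333333
Syy = sum((yi-ybar)^2) = 155.5
sqrt(Sxx*Syy) ≈ 150.330746
r = Sxy / sqrt(Sxx*Syy) = -97 / 150.330746 ≈ -0.645244

-0.6452


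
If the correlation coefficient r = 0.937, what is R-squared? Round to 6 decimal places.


R^2 = r^2 = (0.937)^2 = 0.877969

0.877969


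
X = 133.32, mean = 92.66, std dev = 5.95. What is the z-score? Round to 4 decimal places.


z = (X - mu) / sigma
X - mu = 133.32 - 92.66 = 40.66
z = 40.66 / 5.95 = 4066/595 ≈ 6.833613

6.8336


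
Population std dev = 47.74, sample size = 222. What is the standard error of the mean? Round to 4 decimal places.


SE = sigma / sqrt(n)
sqrt(222) ≈ 14.899664
SE = 47.74 / 14.899664 ≈ 3.204099

3.2041


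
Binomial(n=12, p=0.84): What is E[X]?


E[X] = n*p = 12 * 0.84 = 10.08

10.08


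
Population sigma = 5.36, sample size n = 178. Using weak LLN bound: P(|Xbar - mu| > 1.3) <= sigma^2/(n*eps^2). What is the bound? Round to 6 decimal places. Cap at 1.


bound = min(1, sigma^2/(n*eps^2))
sigma^2 = 5.36^2 = 28.7296
n*eps^2 = 178 * 1.3^2 = 178 * 1.69 = 300.82
sigma^2/(n*eps^2) = 28.7296 / 300.82 ≈ 0.09550429

0.095504


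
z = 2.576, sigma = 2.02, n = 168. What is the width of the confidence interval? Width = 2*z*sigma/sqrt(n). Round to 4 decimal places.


width = 2*z*sigma/sqrt(n)
2*z*sigma = 2 * 2.576 * 2.02 = 10.40704
sqrt(168) ≈ 12.961481
width = 10.40704 / 12.961481 ≈ 0.802921

0.8029


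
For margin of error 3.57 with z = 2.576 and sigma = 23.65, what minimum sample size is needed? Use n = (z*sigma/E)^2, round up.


z*sigma/E = 2.576 * 23.65 / 3.57 = 21758/1275 ≈ 17.065098
(z*sigma/E)^2 ≈ 291.217571
round up: n = 292

292


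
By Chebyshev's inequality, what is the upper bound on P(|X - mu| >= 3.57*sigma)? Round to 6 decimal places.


P <= 1/k^2
k^2 = 3.57^2 = 12.7449
1/k^2 = 1 / 12.7449 ≈ 0.07846276

0.078463


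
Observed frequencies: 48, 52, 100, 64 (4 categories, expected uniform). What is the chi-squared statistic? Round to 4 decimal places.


chi2 = sum((O-E)^2/E), E = total/4
total = 264, E = 264/4 = 66
(48 - 66)^2 / 66 = 324 / 66 = 54/11 ≈ 4.909091
(52 - 66)^2 / 66 = 196 / 66 = 98/33 ≈ 2.969697
(100 - 66)^2 / 66 = 1156 / 66 = 578/33 ≈ 17.515152
(64 - 66)^2 / 66 = 4 / 66 = 2/33 ≈ 0.060606
chi2 = 280/11 ≈ 25.454545

25.4545


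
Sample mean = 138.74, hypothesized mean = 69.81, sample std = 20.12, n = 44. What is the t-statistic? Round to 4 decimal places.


t = (xbar - mu0) / (s/sqrt(n))
xbar - mu0 = 138.74 - 69.81 = 68.93
sqrt(44) ≈ 6.63324958
s/sqrt(n) = 20.12 / 6.63324958 ≈ 3.03320413
t = 68.93 / 3.03320413 ≈ 22.725144

22.7251


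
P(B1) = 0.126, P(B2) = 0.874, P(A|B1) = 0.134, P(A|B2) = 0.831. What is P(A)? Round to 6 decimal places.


P(A) = P(A|B1)*P(B1) + P(A|B2)*P(B2)
P(A|B1)*P(B1) = 0.134 * 0.126 = 0.016884
P(A|B2)*P(B2) = 0.831 * 0.874 = 0.726294
P(A) = 0.016884 + 0.726294 = 0.743178

0.743178


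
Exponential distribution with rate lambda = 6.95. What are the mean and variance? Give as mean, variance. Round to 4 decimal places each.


mean = 1/lam, var = 1/lam^2
mean = 1 / 6.95 = 20/139 ≈ 0.143885
lam^2 = 6.95^2 = 48.3025
var = 1 / 48.3025 ≈ 0.020703

0.1439, 0.0207


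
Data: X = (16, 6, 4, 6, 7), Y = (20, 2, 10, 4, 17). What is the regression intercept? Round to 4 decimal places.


a = ybar - b*xbar, where b = sum((xi-xbar)(yi-ybar)) / sum((xi-xbar)^2)
n = 5, xbar = 39/5 = 7.8, ybar = 53/5 = 10.6
Sxy = sum((xi-xbar)(yi-ybar)) = 101.6
Sxx = sum((xi-xbar)^2) = 88.8
b = Sxy / Sxx = 127/111 ≈ 1.144144
a = 10.6 - 1.144144 * 7.8 = 62/37 ≈ 1.675676

1.6757


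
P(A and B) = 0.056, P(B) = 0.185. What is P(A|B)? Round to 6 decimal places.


P(A|B) = P(A and B) / P(B) = 0.056 / 0.185 = 56/185 ≈ 0.30270270

0.302703


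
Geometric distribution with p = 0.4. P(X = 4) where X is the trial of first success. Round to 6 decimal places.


P = (1-p)^(k-1) * p
(1-p)^(k-1) = 0.6^3 = 0.216
P = 0.216 * 0.4 = 0.0864

0.086400


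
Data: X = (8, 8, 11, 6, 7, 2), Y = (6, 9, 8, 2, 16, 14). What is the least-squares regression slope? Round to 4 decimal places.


b = sum((xi-xbar)(yi-ybar)) / sum((xi-xbar)^2)
n = 6, xbar = 42/6 = 7, ybar = 55/6 ≈ 9.166667
Sxy = sum((xi-xbar)(yi-ybar)) = -25
Sxx = sum((xi-xbar)^2) = 44
b = Sxy / Sxx = -25/44 ≈ -0.568182

-0.5682


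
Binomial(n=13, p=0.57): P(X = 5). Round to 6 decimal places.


P = C(n,k) * p^k * (1-p)^(n-k)
C(13,5) = 1287
p^k = 0.57^5 ≈ 0.06016921
(1-p)^(n-k) = 0.43^8 ≈ 0.001168820
P = 1287 * 0.06016921 * 0.001168820 ≈ 0.090511

0.090511


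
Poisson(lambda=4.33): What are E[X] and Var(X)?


E[X] = Var(X) = lambda = 4.33

4.33, 4.33


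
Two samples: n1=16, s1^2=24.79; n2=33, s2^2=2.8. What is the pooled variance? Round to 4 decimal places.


sp^2 = ((n1-1)*s1^2 + (n2-1)*s2^2)/(n1+n2-2)
(n1-1)*s1^2 = 15 * 24.79 = 371.85
(n2-1)*s2^2 = 32 * 2.8 = 89.6
numerator = 371.85 + 89.6 = 461.45
n1+n2-2 = 47
sp^2 = 461.45 / 47 = 9229/940 ≈ 9.818085

9.8181


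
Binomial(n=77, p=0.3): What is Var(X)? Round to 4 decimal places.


Var = n*p*(1-p) = 77 * 0.3 * 0.7 = 16.17

16.1700


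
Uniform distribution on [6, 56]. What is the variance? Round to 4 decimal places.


Var = (b-a)^2 / 12
(b-a)^2 = (56 - 6)^2 = 2500
Var = 2500/12 ≈ 208.333333

208.3333


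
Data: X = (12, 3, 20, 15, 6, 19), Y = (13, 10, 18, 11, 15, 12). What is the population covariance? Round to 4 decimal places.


Cov = (1/n)*sum((xi-xbar)(yi-ybar))
n = 6, xbar = 75/6 = 12.5, ybar = 79/6 ≈ 13.166667
sum((xi-xbar)(yi-ybar)) = 41.5
Cov = 41.5 / 6 = 83/12 ≈ 6.916667

6.9167


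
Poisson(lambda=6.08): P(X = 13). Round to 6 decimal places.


P = e^(-lam) * lam^k / k!
e^(-6.08) ≈ 0.002288177
lam^k = 6.08^13 ≈ 15514812469.283924
k! = 13! = 6227020800
P = 0.002288177 * 15514812469.283924 / 6227020800 ≈ 0.005701

0.005701


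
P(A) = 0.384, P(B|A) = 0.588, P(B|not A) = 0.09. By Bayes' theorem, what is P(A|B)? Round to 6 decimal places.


P(A|B) = P(B|A)*P(A) / P(B), P(B) = P(B|A)*P(A) + P(B|not A)*P(not A)
P(B|A)*P(A) = 0.588 * 0.384 = 0.225792
P(B|not A)*P(not A) = 0.09 * 0.616 = 0.05544
P(B) = 0.225792 + 0.05544 = 0.281232
P(A|B) = 0.225792 / 0.281232 = 224/279 ≈ 0.80286738

0.802867


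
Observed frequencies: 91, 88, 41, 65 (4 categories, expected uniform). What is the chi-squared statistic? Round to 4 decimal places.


chi2 = sum((O-E)^2/E), E = total/4
total = 285, E = 285/4 = 71.25
(91 - 71.25)^2 / 71.25 = 390.0625 / 71.25 = 6241/1140 ≈ 5.474561
(88 - 71.25)^2 / 71.25 = 280.5625 / 71.25 = 4489/1140 ≈ 3.937719
(41 - 71.25)^2 / 71.25 = 915.0625 / 71.25 = 14641/1140 ≈ 12.842982
(65 - 71.25)^2 / 71.25 = 39.0625 / 71.25 = 125/228 ≈ 0.548246
chi2 = 6499/285 ≈ 22.803509

22.8035


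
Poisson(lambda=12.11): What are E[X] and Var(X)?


E[X] = Var(X) = lambda = 12.11

12.11, 12.11


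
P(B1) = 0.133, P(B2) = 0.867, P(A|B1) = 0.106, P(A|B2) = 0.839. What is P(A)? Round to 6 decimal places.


P(A) = P(A|B1)*P(B1) + P(A|B2)*P(B2)
P(A|B1)*P(B1) = 0.106 * 0.133 = 0.014098
P(A|B2)*P(B2) = 0.839 * 0.867 = 0.727413
P(A) = 0.014098 + 0.727413 = 0.741511

0.741511


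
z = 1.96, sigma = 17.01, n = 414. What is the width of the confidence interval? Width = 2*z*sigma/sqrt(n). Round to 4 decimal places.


width = 2*z*sigma/sqrt(n)
2*z*sigma = 2 * 1.96 * 17.01 = 66.6792
sqrt(414) ≈ 20.346990
width = 66.6792 / 20.346990 ≈ 3.277104

3.2771


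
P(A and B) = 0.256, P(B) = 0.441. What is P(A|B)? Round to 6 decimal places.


P(A|B) = P(A and B) / P(B) = 0.256 / 0.441 = 256/441 ≈ 0.58049887

0.580499


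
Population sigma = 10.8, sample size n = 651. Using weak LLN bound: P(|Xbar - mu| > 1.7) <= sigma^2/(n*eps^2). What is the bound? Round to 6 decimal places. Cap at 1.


bound = min(1, sigma^2/(n*eps^2))
sigma^2 = 10.8^2 = 116.64
n*eps^2 = 651 * 1.7^2 = 651 * 2.89 = 1881.39
sigma^2/(n*eps^2) = 116.64 / 1881.39 ≈ 0.06199672

0.061997


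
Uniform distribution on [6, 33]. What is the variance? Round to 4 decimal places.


Var = (b-a)^2 / 12
(b-a)^2 = (33 - 6)^2 = 729
Var = 729/12 = 60.75

60.7500


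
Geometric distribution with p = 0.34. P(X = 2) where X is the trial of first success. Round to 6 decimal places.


P = (1-p)^(k-1) * p
(1-p)^(k-1) = 0.66^1 = 0.66
P = 0.66 * 0.34 = 0.2244

0.224400


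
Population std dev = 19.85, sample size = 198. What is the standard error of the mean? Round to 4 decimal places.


SE = sigma / sqrt(n)
sqrt(198) ≈ 14.071247
SE = 19.85 / 14.071247 ≈ 1.410678

1.4107


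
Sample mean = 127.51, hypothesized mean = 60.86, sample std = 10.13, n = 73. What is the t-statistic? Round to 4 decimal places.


t = (xbar - mu0) / (s/sqrt(n))
xbar - mu0 = 127.51 - 60.86 = 66.65
sqrt(73) ≈ 8.54400375
s/sqrt(n) = 10.13 / 8.54400375 ≈ 1.18562682
t = 66.65 / 1.18562682 ≈ 56.214990

56.2150


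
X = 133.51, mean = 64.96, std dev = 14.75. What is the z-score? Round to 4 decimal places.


z = (X - mu) / sigma
X - mu = 133.51 - 64.96 = 68.55
z = 68.55 / 14.75 = 1371/295 ≈ 4.647458

4.6475


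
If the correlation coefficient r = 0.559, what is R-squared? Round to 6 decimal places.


R^2 = r^2 = (0.559)^2 = 0.312481

0.312481


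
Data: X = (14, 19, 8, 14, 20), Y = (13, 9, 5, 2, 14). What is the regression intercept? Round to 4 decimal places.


a = ybar - b*xbar, where b = sum((xi-xbar)(yi-ybar)) / sum((xi-xbar)^2)
n = 5, xbar = 75/5 = 15, ybar = 43/5 = 8.6
Sxy = sum((xi-xbar)(yi-ybar)) = 56
Sxx = sum((xi-xbar)^2) = 92
b = Sxy / Sxx = 14/23 ≈ 0.608696
a = 8.6 - 0.608696 * 15 = -61/115 ≈ -0.530435

-0.5304


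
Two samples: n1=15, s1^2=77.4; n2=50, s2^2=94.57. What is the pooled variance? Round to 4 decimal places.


sp^2 = ((n1-1)*s1^2 + (n2-1)*s2^2)/(n1+n2-2)
(n1-1)*s1^2 = 14 * 77.4 = 1083.6
(n2-1)*s2^2 = 49 * 94.57 = 4633.93
numerator = 1083.6 + 4633.93 = 5717.53
n1+n2-2 = 63
sp^2 = 5717.53 / 63 = 81679/900 ≈ 90.754444

90.7544


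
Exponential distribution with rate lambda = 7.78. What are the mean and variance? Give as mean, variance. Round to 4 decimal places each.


mean = 1/lam, var = 1/lam^2
mean = 1 / 7.78 = 50/389 ≈ 0.128535
lam^2 = 7.78^2 = 60.5284
var = 1 / 60.5284 ≈ 0.016521

0.1285, 0.0165


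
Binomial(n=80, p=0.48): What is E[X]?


E[X] = n*p = 80 * 0.48 = 38.4

38.4


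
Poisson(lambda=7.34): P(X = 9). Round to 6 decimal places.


P = e^(-lam) * lam^k / k!
e^(-7.34) ≈ 0.0006490505
lam^k = 7.34^9 ≈ 61839296.351032
k! = 9! = 362880
P = 0.0006490505 * 61839296.351032 / 362880 ≈ 0.110606

0.110606


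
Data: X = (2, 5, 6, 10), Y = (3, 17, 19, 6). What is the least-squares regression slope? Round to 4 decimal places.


b = sum((xi-xbar)(yi-ybar)) / sum((xi-xbar)^2)
n = 4, xbar = 23/4 = 5.75, ybar = 45/4 = 11.25
Sxy = sum((xi-xbar)(yi-ybar)) = 6.25
Sxx = sum((xi-xbar)^2) = 32.75
b = Sxy / Sxx = 25/131 ≈ 0.190840

0.1908


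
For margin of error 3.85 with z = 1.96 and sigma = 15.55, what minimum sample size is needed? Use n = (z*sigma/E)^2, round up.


z*sigma/E = 1.96 * 15.55 / 3.85 = 2177/275 ≈ 7.916364
(z*sigma/E)^2 ≈ 62.668813
round up: n = 63

63


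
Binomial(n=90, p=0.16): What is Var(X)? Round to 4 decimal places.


Var = n*p*(1-p) = 90 * 0.16 * 0.84 = 12.096

12.0960


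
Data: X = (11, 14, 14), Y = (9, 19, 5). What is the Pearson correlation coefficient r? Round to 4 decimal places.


r = sum((xi-xbar)(yi-ybar)) / sqrt(sum((xi-xbar)^2) * sum((yi-ybar)^2))
n = 3, xbar = 39/3 = 13, ybar = 33/3 = 11
Sxy = sum((xi-xbar)(yi-ybar)) = 6
Sxx = sum((xi-xbar)^2) = 6
Syy = sum((yi-ybar)^2) = 104
sqrt(Sxx*Syy) ≈ 24.979992
r = Sxy / sqrt(Sxx*Syy) = 6 / 24.979992 ≈ 0.240192

0.2402


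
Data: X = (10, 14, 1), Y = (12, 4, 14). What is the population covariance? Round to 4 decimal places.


Cov = (1/n)*sum((xi-xbar)(yi-ybar))
n = 3, xbar = 25/3 ≈ 8.333333, ybar = 30/3 = 10
sum((xi-xbar)(yi-ybar)) = -60
Cov = -60 / 3 = -20

-20.0000


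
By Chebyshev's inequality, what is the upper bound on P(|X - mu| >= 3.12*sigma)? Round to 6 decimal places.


P <= 1/k^2
k^2 = 3.12^2 = 9.7344
1/k^2 = 1 / 9.7344 = 625/6084 ≈ 0.10272847

0.102728


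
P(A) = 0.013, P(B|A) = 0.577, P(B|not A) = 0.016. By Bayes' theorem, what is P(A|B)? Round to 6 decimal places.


P(A|B) = P(B|A)*P(A) / P(B), P(B) = P(B|A)*P(A) + P(B|not A)*P(not A)
P(B|A)*P(A) = 0.577 * 0.013 = 0.007501
P(B|not A)*P(not A) = 0.016 * 0.987 = 0.015792
P(B) = 0.007501 + 0.015792 = 0.023293
P(A|B) = 0.007501 / 0.023293 ≈ 0.32202808

0.322028


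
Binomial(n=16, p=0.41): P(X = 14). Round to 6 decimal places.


P = C(n,k) * p^k * (1-p)^(n-k)
C(16,14) = 120
p^k = 0.41^14 ≈ 0.000003792923
(1-p)^(n-k) = 0.59^2 = 0.3481
P = 120 * 0.000003792923 * 0.3481 ≈ 0.000158

0.000158


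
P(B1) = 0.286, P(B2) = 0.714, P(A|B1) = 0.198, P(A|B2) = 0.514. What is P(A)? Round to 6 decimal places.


P(A) = P(A|B1)*P(B1) + P(A|B2)*P(B2)
P(A|B1)*P(B1) = 0.198 * 0.286 = 0.056628
P(A|B2)*P(B2) = 0.514 * 0.714 = 0.366996
P(A) = 0.056628 + 0.366996 = 0.423624

0.423624


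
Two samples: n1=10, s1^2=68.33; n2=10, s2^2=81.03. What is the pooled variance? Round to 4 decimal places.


sp^2 = ((n1-1)*s1^2 + (n2-1)*s2^2)/(n1+n2-2)
(n1-1)*s1^2 = 9 * 68.33 = 614.97
(n2-1)*s2^2 = 9 * 81.03 = 729.27
numerator = 614.97 + 729.27 = 1344.24
n1+n2-2 = 18
sp^2 = 1344.24 / 18 = 74.68

74.6800


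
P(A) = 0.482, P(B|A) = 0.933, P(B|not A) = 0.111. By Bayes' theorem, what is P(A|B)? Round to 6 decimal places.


P(A|B) = P(B|A)*P(A) / P(B), P(B) = P(B|A)*P(A) + P(B|not A)*P(not A)
P(B|A)*P(A) = 0.933 * 0.482 = 0.449706
P(B|not A)*P(not A) = 0.111 * 0.518 = 0.057498
P(B) = 0.449706 + 0.057498 = 0.507204
P(A|B) = 0.449706 / 0.507204 ≈ 0.88663733

0.886637


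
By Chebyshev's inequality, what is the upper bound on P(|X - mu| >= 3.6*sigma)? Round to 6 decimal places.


P <= 1/k^2
k^2 = 3.6^2 = 12.96
1/k^2 = 1 / 12.96 = 25/324 ≈ 0.07716049

0.077160


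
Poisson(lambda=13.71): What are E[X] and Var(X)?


E[X] = Var(X) = lambda = 13.71

13.71, 13.71


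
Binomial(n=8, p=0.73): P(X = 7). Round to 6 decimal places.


P = C(n,k) * p^k * (1-p)^(n-k)
C(8,7) = 8
p^k = 0.73^7 ≈ 0.1104740
(1-p)^(n-k) = 0.27^1 = 0.27
P = 8 * 0.1104740 * 0.27 ≈ 0.238624

0.238624


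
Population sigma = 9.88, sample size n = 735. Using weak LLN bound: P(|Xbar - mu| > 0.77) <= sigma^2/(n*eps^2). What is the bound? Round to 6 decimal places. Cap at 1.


bound = min(1, sigma^2/(n*eps^2))
sigma^2 = 9.88^2 = 97.6144
n*eps^2 = 735 * 0.77^2 = 735 * 0.5929 = 435.7815
sigma^2/(n*eps^2) = 97.6144 / 435.7815 ≈ 0.22399849

0.223998


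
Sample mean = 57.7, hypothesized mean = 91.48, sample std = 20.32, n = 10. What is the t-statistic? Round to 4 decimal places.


t = (xbar - mu0) / (s/sqrt(n))
xbar - mu0 = 57.7 - 91.48 = -33.78
sqrt(10) ≈ 3.16227766
s/sqrt(n) = 20.32 / 3.16227766 ≈ 6.42574821
t = -33.78 / 6.42574821 ≈ -5.256975

-5.2570


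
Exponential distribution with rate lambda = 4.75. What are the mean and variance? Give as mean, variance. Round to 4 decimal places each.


mean = 1/lam, var = 1/lam^2
mean = 1 / 4.75 = 4/19 ≈ 0.210526
lam^2 = 4.75^2 = 22.5625
var = 1 / 22.5625 = 16/361 ≈ 0.044321

0.2105, 0.0443


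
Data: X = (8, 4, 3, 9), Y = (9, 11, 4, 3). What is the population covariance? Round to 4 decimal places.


Cov = (1/n)*sum((xi-xbar)(yi-ybar))
n = 4, xbar = 24/4 = 6, ybar = 27/4 = 6.75
sum((xi-xbar)(yi-ybar)) = -7
Cov = -7 / 4 = -1.75

-1.7500


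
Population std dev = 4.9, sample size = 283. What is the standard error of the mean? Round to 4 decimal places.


SE = sigma / sqrt(n)
sqrt(283) ≈ 16.822604
SE = 4.9 / 16.822604 ≈ 0.291275

0.2913


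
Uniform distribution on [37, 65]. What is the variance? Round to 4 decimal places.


Var = (b-a)^2 / 12
(b-a)^2 = (65 - 37)^2 = 784
Var = 784/12 ≈ 65.333333

65.3333


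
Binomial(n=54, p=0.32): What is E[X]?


E[X] = n*p = 54 * 0.32 = 17.28

17.28


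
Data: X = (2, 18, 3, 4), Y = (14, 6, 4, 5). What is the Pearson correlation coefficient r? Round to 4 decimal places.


r = sum((xi-xbar)(yi-ybar)) / sqrt(sum((xi-xbar)^2) * sum((yi-ybar)^2))
n = 4, xbar = 27/4 = 6.75, ybar = 29/4 = 7.25
Sxy = sum((xi-xbar)(yi-ybar)) = -27.75
Sxx = sum((xi-xbar)^2) = 170.75
Syy = sum((yi-ybar)^2) = 62.75
sqrt(Sxx*Syy) ≈ 103.511171
r = Sxy / sqrt(Sxx*Syy) = -27.75 / 103.511171 ≈ -0.268087

-0.2681


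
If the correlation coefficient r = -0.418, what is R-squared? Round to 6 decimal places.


R^2 = r^2 = (-0.418)^2 = 0.174724

0.174724


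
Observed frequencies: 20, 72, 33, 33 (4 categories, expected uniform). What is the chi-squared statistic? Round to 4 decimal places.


chi2 = sum((O-E)^2/E), E = total/4
total = 158, E = 158/4 = 39.5
(20 - 39.5)^2 / 39.5 = 380.25 / 39.5 = 1521/158 ≈ 9.626582
(72 - 39.5)^2 / 39.5 = 1056.25 / 39.5 = 4225/158 ≈ 26.740506
(33 - 39.5)^2 / 39.5 = 42.25 / 39.5 = 169/158 ≈ 1.069620
(33 - 39.5)^2 / 39.5 = 42.25 / 39.5 = 169/158 ≈ 1.069620
chi2 = 3042/79 ≈ 38.506329

38.5063


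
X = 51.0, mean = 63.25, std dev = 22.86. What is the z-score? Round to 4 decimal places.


z = (X - mu) / sigma
X - mu = 51.0 - 63.25 = -12.25
z = -12.25 / 22.86 = -1225/2286 ≈ -0.535871

-0.5359


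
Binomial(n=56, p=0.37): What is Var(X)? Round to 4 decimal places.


Var = n*p*(1-p) = 56 * 0.37 * 0.63 = 13.0536

13.0536


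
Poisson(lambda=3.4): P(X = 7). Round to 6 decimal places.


P = e^(-lam) * lam^k / k!
e^(-3.4) ≈ 0.03337327
lam^k = 3.4^7 ≈ 5252.335014
k! = 7! = 5040
P = 0.03337327 * 5252.335014 / 5040 ≈ 0.034779

0.034779


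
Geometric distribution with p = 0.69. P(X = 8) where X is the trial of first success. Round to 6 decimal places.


P = (1-p)^(k-1) * p
(1-p)^(k-1) = 0.31^7 ≈ 0.0002751261
P = 0.0002751261 * 0.69 ≈ 0.0001898370

0.000190


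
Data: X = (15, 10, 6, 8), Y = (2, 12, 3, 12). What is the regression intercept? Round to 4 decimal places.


a = ybar - b*xbar, where b = sum((xi-xbar)(yi-ybar)) / sum((xi-xbar)^2)
n = 4, xbar = 39/4 = 9.75, ybar = 29/4 = 7.25
Sxy = sum((xi-xbar)(yi-ybar)) = -18.75
Sxx = sum((xi-xbar)^2) = 44.75
b = Sxy / Sxx = -75/179 ≈ -0.418994
a = 7.25 - (-0.418994) * 9.75 = 2029/179 ≈ 11.335196

11.3352


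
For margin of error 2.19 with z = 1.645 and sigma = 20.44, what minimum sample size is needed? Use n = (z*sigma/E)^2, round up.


z*sigma/E = 1.645 * 20.44 / 2.19 = 2303/150 ≈ 15.353333
(z*sigma/E)^2 ≈ 235.724844
round up: n = 236

236


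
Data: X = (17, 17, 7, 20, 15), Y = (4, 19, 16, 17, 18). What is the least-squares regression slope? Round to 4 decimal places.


b = sum((xi-xbar)(yi-ybar)) / sum((xi-xbar)^2)
n = 5, xbar = 76/5 = 15.2, ybar = 74/5 = 14.8
Sxy = sum((xi-xbar)(yi-ybar)) = -11.8
Sxx = sum((xi-xbar)^2) = 96.8
b = Sxy / Sxx = -59/484 ≈ -0.121901

-0.1219


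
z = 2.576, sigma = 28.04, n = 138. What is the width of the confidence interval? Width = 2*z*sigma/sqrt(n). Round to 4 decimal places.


width = 2*z*sigma/sqrt(n)
2*z*sigma = 2 * 2.576 * 28.04 = 144.46208
sqrt(138) ≈ 11.747340
width = 144.46208 / 11.747340 ≈ 12.297429

12.2974


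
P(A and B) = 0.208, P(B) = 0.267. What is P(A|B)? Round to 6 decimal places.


P(A|B) = P(A and B) / P(B) = 0.208 / 0.267 = 208/267 ≈ 0.77902622

0.779026


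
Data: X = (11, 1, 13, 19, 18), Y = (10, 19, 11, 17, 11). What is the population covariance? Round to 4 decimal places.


Cov = (1/n)*sum((xi-xbar)(yi-ybar))
n = 5, xbar = 62/5 = 12.4, ybar = 68/5 = 13.6
sum((xi-xbar)(yi-ybar)) = -50.2
Cov = -50.2 / 5 = -10.04

-10.0400


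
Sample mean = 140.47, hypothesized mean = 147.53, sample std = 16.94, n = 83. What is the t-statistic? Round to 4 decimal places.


t = (xbar - mu0) / (s/sqrt(n))
xbar - mu0 = 140.47 - 147.53 = -7.06
sqrt(83) ≈ 9.11043358
s/sqrt(n) = 16.94 / 9.11043358 ≈ 1.85940656
t = -7.06 / 1.85940656 ≈ -3.796910

-3.7969


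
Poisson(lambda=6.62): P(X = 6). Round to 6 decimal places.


P = e^(-lam) * lam^k / k!
e^(-6.62) ≈ 0.001333431
lam^k = 6.62^6 ≈ 84168.180053
k! = 6! = 720
P = 0.001333431 * 84168.180053 / 720 ≈ 0.155878

0.155878


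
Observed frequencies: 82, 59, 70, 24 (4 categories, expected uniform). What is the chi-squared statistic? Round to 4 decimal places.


chi2 = sum((O-E)^2/E), E = total/4
total = 235, E = 235/4 = 58.75
(82 - 58.75)^2 / 58.75 = 540.5625 / 58.75 = 8649/940 ≈ 9.201064
(59 - 58.75)^2 / 58.75 = 0.0625 / 58.75 = 1/940 ≈ 0.001064
(70 - 58.75)^2 / 58.75 = 126.5625 / 58.75 = 405/188 ≈ 2.154255
(24 - 58.75)^2 / 58.75 = 1207.5625 / 58.75 = 19321/940 ≈ 20.554255
chi2 = 7499/235 ≈ 31.910638

31.9106


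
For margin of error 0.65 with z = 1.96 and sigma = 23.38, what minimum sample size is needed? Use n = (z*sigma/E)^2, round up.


z*sigma/E = 1.96 * 23.38 / 0.65 = 114562/1625 ≈ 70.499692
(z*sigma/E)^2 ≈ 4970.206615
round up: n = 4971

4971


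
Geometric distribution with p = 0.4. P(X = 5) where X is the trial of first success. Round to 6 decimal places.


P = (1-p)^(k-1) * p
(1-p)^(k-1) = 0.6^4 = 0.1296
P = 0.1296 * 0.4 = 0.05184

0.051840


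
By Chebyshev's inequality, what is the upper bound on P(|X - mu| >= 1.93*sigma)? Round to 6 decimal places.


P <= 1/k^2
k^2 = 1.93^2 = 3.7249
1/k^2 = 1 / 3.7249 ≈ 0.26846358

0.268464


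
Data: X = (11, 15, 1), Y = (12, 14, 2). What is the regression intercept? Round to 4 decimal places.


a = ybar - b*xbar, where b = sum((xi-xbar)(yi-ybar)) / sum((xi-xbar)^2)
n = 3, xbar = 27/3 = 9, ybar = 28/3 ≈ 9.333333
Sxy = sum((xi-xbar)(yi-ybar)) = 92
Sxx = sum((xi-xbar)^2) = 104
b = Sxy / Sxx = 23/26 ≈ 0.884615
a = 9.333333 - 0.884615 * 9 = 107/78 ≈ 1.371795

1.3718


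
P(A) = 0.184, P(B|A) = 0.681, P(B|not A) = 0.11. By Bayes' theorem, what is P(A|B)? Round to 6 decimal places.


P(A|B) = P(B|A)*P(A) / P(B), P(B) = P(B|A)*P(A) + P(B|not A)*P(not A)
P(B|A)*P(A) = 0.681 * 0.184 = 0.125304
P(B|not A)*P(not A) = 0.11 * 0.816 = 0.08976
P(B) = 0.125304 + 0.08976 = 0.215064
P(A|B) = 0.125304 / 0.215064 = 5221/8961 ≈ 0.58263587

0.582636


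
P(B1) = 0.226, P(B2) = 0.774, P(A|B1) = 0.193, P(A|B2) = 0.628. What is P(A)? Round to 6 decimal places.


P(A) = P(A|B1)*P(B1) + P(A|B2)*P(B2)
P(A|B1)*P(B1) = 0.193 * 0.226 = 0.043618
P(A|B2)*P(B2) = 0.628 * 0.774 = 0.486072
P(A) = 0.043618 + 0.486072 = 0.52969

0.529690


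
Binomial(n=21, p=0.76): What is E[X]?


E[X] = n*p = 21 * 0.76 = 15.96

15.96


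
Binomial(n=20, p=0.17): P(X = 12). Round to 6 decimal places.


P = C(n,k) * p^k * (1-p)^(n-k)
C(20,12) = 125970
p^k = 0.17^12 ≈ 0.0000000005826222
(1-p)^(n-k) = 0.83^8 ≈ 0.2252292
P = 125970 * 0.0000000005826222 * 0.2252292 ≈ 0.000017

0.000017


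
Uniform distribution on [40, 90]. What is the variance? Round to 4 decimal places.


Var = (b-a)^2 / 12
(b-a)^2 = (90 - 40)^2 = 2500
Var = 2500/12 ≈ 208.333333

208.3333


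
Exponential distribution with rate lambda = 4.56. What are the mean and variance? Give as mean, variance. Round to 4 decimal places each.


mean = 1/lam, var = 1/lam^2
mean = 1 / 4.56 = 25/114 ≈ 0.219298
lam^2 = 4.56^2 = 20.7936
var = 1 / 20.7936 ≈ 0.048092

0.2193, 0.0481


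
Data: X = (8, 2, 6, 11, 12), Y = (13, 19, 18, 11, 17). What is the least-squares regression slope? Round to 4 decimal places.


b = sum((xi-xbar)(yi-ybar)) / sum((xi-xbar)^2)
n = 5, xbar = 39/5 = 7.8, ybar = 78/5 = 15.6
Sxy = sum((xi-xbar)(yi-ybar)) = -33.4
Sxx = sum((xi-xbar)^2) = 64.8
b = Sxy / Sxx = -167/324 ≈ -0.515432

-0.5154


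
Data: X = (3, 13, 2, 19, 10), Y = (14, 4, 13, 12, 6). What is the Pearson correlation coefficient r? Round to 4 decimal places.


r = sum((xi-xbar)(yi-ybar)) / sqrt(sum((xi-xbar)^2) * sum((yi-ybar)^2))
n = 5, xbar = 47/5 = 9.4, ybar = 49/5 = 9.8
Sxy = sum((xi-xbar)(yi-ybar)) = -52.6
Sxx = sum((xi-xbar)^2) = 201.2
Syy = sum((yi-ybar)^2) = 80.8
sqrt(Sxx*Syy) ≈ 127.502784
r = Sxy / sqrt(Sxx*Syy) = -52.6 / 127.502784 ≈ -0.412540

-0.4125


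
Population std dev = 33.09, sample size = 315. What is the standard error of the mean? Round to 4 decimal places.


SE = sigma / sqrt(n)
sqrt(315) ≈ 17.748239
SE = 33.09 / 17.748239 ≈ 1.864410

1.8644


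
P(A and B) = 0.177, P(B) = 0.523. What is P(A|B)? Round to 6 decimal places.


P(A|B) = P(A and B) / P(B) = 0.177 / 0.523 = 177/523 ≈ 0.33843212

0.338432


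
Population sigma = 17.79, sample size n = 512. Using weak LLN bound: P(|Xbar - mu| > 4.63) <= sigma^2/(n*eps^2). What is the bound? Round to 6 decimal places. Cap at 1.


bound = min(1, sigma^2/(n*eps^2))
sigma^2 = 17.79^2 = 316.4841
n*eps^2 = 512 * 4.63^2 = 512 * 21.4369 = 10975.6928
sigma^2/(n*eps^2) = 316.4841 / 10975.6928 ≈ 0.02883500

0.028835


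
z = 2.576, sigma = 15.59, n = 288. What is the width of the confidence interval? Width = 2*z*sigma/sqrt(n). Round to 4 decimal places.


width = 2*z*sigma/sqrt(n)
2*z*sigma = 2 * 2.576 * 15.59 = 80.31968
sqrt(288) ≈ 16.970563
width = 80.31968 / 16.970563 ≈ 4.732883

4.7329


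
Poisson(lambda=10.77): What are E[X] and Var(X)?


E[X] = Var(X) = lambda = 10.77

10.77, 10.77


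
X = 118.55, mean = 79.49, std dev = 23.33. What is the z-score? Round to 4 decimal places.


z = (X - mu) / sigma
X - mu = 118.55 - 79.49 = 39.06
z = 39.06 / 23.33 = 3906/2333 ≈ 1.674239

1.6742


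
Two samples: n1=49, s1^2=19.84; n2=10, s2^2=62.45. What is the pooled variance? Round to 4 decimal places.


sp^2 = ((n1-1)*s1^2 + (n2-1)*s2^2)/(n1+n2-2)
(n1-1)*s1^2 = 48 * 19.84 = 952.32
(n2-1)*s2^2 = 9 * 62.45 = 562.05
numerator = 952.32 + 562.05 = 1514.37
n1+n2-2 = 57
sp^2 = 1514.37 / 57 = 50479/1900 ≈ 26.567895

26.5679


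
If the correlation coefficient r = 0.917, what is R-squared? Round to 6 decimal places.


R^2 = r^2 = (0.917)^2 = 0.840889

0.840889


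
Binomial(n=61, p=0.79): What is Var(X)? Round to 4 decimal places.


Var = n*p*(1-p) = 61 * 0.79 * 0.21 = 10.1199

10.1199


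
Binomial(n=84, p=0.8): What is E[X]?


E[X] = n*p = 84 * 0.8 = 67.2

67.2


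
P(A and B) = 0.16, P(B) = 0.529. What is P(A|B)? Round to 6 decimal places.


P(A|B) = P(A and B) / P(B) = 0.16 / 0.529 = 160/529 ≈ 0.30245747

0.302457


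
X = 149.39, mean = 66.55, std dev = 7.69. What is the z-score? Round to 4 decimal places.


z = (X - mu) / sigma
X - mu = 149.39 - 66.55 = 82.84
z = 82.84 / 7.69 = 8284/769 ≈ 10.772432

10.7724


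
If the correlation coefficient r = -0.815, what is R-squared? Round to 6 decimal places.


R^2 = r^2 = (-0.815)^2 = 0.664225

0.664225


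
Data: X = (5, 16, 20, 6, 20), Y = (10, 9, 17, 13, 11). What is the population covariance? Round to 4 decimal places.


Cov = (1/n)*sum((xi-xbar)(yi-ybar))
n = 5, xbar = 67/5 = 13.4, ybar = 60/5 = 12
sum((xi-xbar)(yi-ybar)) = 28
Cov = 28 / 5 = 5.6

5.6000


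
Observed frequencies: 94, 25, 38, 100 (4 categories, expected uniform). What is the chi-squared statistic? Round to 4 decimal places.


chi2 = sum((O-E)^2/E), E = total/4
total = 257, E = 257/4 = 64.25
(94 - 64.25)^2 / 64.25 = 885.0625 / 64.25 = 14161/1028 ≈ 13.775292
(25 - 64.25)^2 / 64.25 = 1540.5625 / 64.25 = 24649/1028 ≈ 23.977626
(38 - 64.25)^2 / 64.25 = 689.0625 / 64.25 = 11025/1028 ≈ 10.724708
(100 - 64.25)^2 / 64.25 = 1278.0625 / 64.25 = 20449/1028 ≈ 19.892023
chi2 = 17571/257 ≈ 68.369650

68.3696
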